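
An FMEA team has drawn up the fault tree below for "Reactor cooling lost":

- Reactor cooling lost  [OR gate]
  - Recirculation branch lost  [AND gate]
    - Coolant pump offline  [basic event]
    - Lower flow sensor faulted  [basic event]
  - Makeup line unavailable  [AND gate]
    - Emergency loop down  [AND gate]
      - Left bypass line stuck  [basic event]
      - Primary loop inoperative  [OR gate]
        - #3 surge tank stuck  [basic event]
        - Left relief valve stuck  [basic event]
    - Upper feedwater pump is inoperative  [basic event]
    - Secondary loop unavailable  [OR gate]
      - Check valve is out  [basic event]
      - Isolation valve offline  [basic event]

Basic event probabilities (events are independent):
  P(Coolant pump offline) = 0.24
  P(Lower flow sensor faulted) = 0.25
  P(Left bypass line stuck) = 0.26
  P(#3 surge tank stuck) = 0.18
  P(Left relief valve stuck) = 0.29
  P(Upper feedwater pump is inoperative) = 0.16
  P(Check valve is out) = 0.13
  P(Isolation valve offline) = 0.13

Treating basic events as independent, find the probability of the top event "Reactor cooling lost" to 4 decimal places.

0.0640

P(Recirculation branch lost) [AND] = 0.24 × 0.25 = 0.060000
P(Primary loop inoperative) [OR] = 1 − (1−0.18) × (1−0.29) = 0.417800
P(Emergency loop down) [AND] = 0.26 × 0.417800 = 0.108628
P(Secondary loop unavailable) [OR] = 1 − (1−0.13) × (1−0.13) = 0.243100
P(Makeup line unavailable) [AND] = 0.108628 × 0.16 × 0.243100 = 0.004225
P(Reactor cooling lost) [OR] = 1 − (1−0.060000) × (1−0.004225) = 0.063972
Rounded to 4 decimal places: P(Reactor cooling lost) ≈ 0.0640.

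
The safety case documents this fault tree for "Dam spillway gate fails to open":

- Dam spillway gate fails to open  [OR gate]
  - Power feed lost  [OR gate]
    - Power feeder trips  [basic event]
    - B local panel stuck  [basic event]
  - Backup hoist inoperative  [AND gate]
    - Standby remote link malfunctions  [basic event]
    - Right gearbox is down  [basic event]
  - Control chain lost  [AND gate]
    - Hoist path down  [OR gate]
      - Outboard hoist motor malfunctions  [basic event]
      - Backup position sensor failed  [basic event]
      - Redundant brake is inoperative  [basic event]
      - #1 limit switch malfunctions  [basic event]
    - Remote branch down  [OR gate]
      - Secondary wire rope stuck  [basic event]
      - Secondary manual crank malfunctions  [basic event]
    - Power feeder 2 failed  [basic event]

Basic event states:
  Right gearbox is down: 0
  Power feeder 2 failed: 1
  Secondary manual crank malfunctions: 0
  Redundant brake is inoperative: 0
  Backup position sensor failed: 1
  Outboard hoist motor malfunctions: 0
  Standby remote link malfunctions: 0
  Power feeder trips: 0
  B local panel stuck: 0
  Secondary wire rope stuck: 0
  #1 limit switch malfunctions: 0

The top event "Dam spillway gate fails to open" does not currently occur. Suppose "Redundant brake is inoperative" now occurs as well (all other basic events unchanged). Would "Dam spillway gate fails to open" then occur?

No

Counterfactual: set "Redundant brake is inoperative" to occurred.
Power feed lost [OR]: Power feeder trips=not, B local panel stuck=not → no input occurs → does not occur.
Backup hoist inoperative [AND]: Standby remote link malfunctions=not, Right gearbox is down=not → not all inputs occur → does not occur.
Hoist path down [OR]: Outboard hoist motor malfunctions=not, Backup position sensor failed=occurs, Redundant brake is inoperative=occurs, #1 limit switch malfunctions=not → at least one input occurs → occurs.
Remote branch down [OR]: Secondary wire rope stuck=not, Secondary manual crank malfunctions=not → no input occurs → does not occur.
Control chain lost [AND]: Hoist path down=occurs, Remote branch down=not, Power feeder 2 failed=occurs → not all inputs occur → does not occur.
Dam spillway gate fails to open [OR]: Power feed lost=not, Backup hoist inoperative=not, Control chain lost=not → no input occurs → does not occur.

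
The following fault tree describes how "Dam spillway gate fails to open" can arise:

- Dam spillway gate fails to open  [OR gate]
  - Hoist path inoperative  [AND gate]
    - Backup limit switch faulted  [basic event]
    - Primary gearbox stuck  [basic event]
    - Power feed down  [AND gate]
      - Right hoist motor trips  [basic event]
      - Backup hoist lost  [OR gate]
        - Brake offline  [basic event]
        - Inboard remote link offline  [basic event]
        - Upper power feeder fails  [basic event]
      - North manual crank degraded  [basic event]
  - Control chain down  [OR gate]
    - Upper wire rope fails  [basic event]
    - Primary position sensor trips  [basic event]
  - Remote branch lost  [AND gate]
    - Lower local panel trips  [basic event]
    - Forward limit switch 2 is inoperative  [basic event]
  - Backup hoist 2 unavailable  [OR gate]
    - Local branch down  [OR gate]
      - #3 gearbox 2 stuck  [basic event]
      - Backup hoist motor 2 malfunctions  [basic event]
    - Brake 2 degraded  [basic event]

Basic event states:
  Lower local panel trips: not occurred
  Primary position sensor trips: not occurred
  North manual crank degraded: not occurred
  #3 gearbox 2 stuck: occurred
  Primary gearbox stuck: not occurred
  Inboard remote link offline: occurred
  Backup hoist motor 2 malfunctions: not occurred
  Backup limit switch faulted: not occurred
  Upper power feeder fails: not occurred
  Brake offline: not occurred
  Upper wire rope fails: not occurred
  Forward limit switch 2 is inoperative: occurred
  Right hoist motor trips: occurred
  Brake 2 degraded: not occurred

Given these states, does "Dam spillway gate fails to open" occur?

Backup hoist lost [OR]: Brake offline=not, Inboard remote link offline=occurs, Upper power feeder fails=not → at least one input occurs → occurs.
Power feed down [AND]: Right hoist motor trips=occurs, Backup hoist lost=occurs, North manual crank degraded=not → not all inputs occur → does not occur.
Hoist path inoperative [AND]: Backup limit switch faulted=not, Primary gearbox stuck=not, Power feed down=not → not all inputs occur → does not occur.
Control chain down [OR]: Upper wire rope fails=not, Primary position sensor trips=not → no input occurs → does not occur.
Remote branch lost [AND]: Lower local panel trips=not, Forward limit switch 2 is inoperative=occurs → not all inputs occur → does not occur.
Local branch down [OR]: #3 gearbox 2 stuck=occurs, Backup hoist motor 2 malfunctions=not → at least one input occurs → occurs.
Backup hoist 2 unavailable [OR]: Local branch down=occurs, Brake 2 degraded=not → at least one input occurs → occurs.
Dam spillway gate fails to open [OR]: Hoist path inoperative=not, Control chain down=not, Remote branch lost=not, Backup hoist 2 unavailable=occurs → at least one input occurs → occurs.

Yes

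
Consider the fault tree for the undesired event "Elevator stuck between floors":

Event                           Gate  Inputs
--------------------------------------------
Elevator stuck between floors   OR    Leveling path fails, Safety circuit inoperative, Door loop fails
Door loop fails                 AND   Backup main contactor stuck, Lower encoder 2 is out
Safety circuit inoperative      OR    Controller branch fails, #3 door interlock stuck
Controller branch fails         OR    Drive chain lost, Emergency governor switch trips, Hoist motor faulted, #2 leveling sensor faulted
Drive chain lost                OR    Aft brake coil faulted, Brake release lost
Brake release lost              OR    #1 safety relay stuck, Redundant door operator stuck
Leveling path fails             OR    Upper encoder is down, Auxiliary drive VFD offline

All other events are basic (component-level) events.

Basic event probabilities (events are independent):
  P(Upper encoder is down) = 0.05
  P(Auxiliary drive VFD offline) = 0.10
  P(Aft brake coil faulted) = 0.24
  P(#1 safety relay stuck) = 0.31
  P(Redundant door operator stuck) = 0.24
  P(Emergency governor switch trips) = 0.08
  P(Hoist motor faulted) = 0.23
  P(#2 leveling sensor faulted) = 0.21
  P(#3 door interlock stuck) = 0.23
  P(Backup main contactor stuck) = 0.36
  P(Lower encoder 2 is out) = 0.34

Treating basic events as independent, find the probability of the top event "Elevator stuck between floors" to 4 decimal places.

P(Leveling path fails) [OR] = 1 − (1−0.05) × (1−0.10) = 0.145000
P(Brake release lost) [OR] = 1 − (1−0.31) × (1−0.24) = 0.475600
P(Drive chain lost) [OR] = 1 − (1−0.24) × (1−0.475600) = 0.601456
P(Controller branch fails) [OR] = 1 − (1−0.601456) × (1−0.08) × (1−0.23) × (1−0.21) = 0.776960
P(Safety circuit inoperative) [OR] = 1 − (1−0.776960) × (1−0.23) = 0.828259
P(Door loop fails) [AND] = 0.36 × 0.34 = 0.122400
P(Elevator stuck between floors) [OR] = 1 − (1−0.145000) × (1−0.828259) × (1−0.122400) = 0.871134
Rounded to 4 decimal places: P(Elevator stuck between floors) ≈ 0.8711.

0.8711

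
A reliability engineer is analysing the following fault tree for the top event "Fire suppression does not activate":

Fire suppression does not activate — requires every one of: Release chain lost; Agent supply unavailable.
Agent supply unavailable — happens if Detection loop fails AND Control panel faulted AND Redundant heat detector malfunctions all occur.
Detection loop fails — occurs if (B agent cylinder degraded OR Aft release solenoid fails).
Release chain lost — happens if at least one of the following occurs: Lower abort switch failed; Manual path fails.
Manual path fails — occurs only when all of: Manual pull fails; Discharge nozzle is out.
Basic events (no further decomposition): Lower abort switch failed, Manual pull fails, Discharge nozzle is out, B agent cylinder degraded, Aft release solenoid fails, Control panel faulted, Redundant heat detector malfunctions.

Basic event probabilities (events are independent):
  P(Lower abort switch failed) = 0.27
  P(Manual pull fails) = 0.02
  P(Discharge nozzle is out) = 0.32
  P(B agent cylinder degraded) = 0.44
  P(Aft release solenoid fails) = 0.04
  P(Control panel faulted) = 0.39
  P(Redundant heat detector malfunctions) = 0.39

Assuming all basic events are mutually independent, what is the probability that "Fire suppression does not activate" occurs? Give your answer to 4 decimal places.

0.0193

P(Manual path fails) [AND] = 0.02 × 0.32 = 0.006400
P(Release chain lost) [OR] = 1 − (1−0.27) × (1−0.006400) = 0.274672
P(Detection loop fails) [OR] = 1 − (1−0.44) × (1−0.04) = 0.462400
P(Agent supply unavailable) [AND] = 0.462400 × 0.39 × 0.39 = 0.070331
P(Fire suppression does not activate) [AND] = 0.274672 × 0.070331 = 0.019318
Rounded to 4 decimal places: P(Fire suppression does not activate) ≈ 0.0193.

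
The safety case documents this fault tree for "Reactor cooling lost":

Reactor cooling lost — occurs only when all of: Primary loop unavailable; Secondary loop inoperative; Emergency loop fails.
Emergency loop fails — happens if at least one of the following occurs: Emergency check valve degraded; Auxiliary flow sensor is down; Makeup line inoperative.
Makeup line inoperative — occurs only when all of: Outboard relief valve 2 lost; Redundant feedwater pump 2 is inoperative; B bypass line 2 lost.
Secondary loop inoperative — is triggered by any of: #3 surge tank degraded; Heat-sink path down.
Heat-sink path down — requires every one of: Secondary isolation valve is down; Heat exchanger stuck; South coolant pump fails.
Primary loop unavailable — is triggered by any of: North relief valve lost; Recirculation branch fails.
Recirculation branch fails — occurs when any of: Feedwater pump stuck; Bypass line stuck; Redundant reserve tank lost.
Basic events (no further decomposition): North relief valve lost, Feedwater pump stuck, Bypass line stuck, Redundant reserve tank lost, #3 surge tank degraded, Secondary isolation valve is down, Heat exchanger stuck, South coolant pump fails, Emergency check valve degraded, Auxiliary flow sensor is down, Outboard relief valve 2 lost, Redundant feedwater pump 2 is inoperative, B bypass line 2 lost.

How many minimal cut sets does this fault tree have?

Recirculation branch fails [OR]: union of children's cut sets → 3 cut set(s).
Primary loop unavailable [OR]: union of children's cut sets → 4 cut set(s).
Heat-sink path down [AND]: one cut set from each child combined → 1 × 1 × 1 = 1 cut set(s).
Secondary loop inoperative [OR]: union of children's cut sets → 2 cut set(s).
Makeup line inoperative [AND]: one cut set from each child combined → 1 × 1 × 1 = 1 cut set(s).
Emergency loop fails [OR]: union of children's cut sets → 3 cut set(s).
Reactor cooling lost [AND]: one cut set from each child combined → 4 × 2 × 3 = 24 cut set(s).

24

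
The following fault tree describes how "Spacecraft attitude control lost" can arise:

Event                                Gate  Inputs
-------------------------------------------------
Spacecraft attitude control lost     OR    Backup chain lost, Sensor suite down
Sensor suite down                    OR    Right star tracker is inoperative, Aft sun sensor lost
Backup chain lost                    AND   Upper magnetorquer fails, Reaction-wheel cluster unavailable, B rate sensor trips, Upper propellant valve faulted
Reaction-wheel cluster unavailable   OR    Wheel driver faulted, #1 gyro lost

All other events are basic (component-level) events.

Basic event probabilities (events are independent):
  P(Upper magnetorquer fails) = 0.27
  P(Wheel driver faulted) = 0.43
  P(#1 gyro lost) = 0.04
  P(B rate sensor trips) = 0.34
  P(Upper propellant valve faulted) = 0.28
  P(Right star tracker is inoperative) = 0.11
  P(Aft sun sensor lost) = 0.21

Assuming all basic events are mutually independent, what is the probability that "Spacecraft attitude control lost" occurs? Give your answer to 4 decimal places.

0.3051

P(Reaction-wheel cluster unavailable) [OR] = 1 − (1−0.43) × (1−0.04) = 0.452800
P(Backup chain lost) [AND] = 0.27 × 0.452800 × 0.34 × 0.28 = 0.011639
P(Sensor suite down) [OR] = 1 − (1−0.11) × (1−0.21) = 0.296900
P(Spacecraft attitude control lost) [OR] = 1 − (1−0.011639) × (1−0.296900) = 0.305083
Rounded to 4 decimal places: P(Spacecraft attitude control lost) ≈ 0.3051.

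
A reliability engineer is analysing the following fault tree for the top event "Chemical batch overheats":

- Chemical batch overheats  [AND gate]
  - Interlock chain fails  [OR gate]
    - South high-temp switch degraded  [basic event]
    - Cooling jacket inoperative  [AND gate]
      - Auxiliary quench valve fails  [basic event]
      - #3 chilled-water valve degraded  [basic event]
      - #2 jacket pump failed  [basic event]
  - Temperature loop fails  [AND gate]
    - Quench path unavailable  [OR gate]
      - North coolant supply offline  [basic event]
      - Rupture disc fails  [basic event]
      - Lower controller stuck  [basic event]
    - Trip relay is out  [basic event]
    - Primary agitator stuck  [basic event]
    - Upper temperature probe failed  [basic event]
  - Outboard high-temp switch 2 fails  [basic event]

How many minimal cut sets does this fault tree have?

Cooling jacket inoperative [AND]: one cut set from each child combined → 1 × 1 × 1 = 1 cut set(s).
Interlock chain fails [OR]: union of children's cut sets → 2 cut set(s).
Quench path unavailable [OR]: union of children's cut sets → 3 cut set(s).
Temperature loop fails [AND]: one cut set from each child combined → 3 × 1 × 1 × 1 = 3 cut set(s).
Chemical batch overheats [AND]: one cut set from each child combined → 2 × 3 × 1 = 6 cut set(s).
Minimal cut sets: {North coolant supply offline, Outboard high-temp switch 2 fails, Primary agitator stuck, South high-temp switch degraded, Trip relay is out, Upper temperature probe failed}; {Outboard high-temp switch 2 fails, Primary agitator stuck, Rupture disc fails, South high-temp switch degraded, Trip relay is out, Upper temperature probe failed}; {Lower controller stuck, Outboard high-temp switch 2 fails, Primary agitator stuck, South high-temp switch degraded, Trip relay is out, Upper temperature probe failed}; {#2 jacket pump failed, #3 chilled-water valve degraded, Auxiliary quench valve fails, North coolant supply offline, Outboard high-temp switch 2 fails, Primary agitator stuck, Trip relay is out, Upper temperature probe failed}; {#2 jacket pump failed, #3 chilled-water valve degraded, Auxiliary quench valve fails, Outboard high-temp switch 2 fails, Primary agitator stuck, Rupture disc fails, Trip relay is out, Upper temperature probe failed}; {#2 jacket pump failed, #3 chilled-water valve degraded, Auxiliary quench valve fails, Lower controller stuck, Outboard high-temp switch 2 fails, Primary agitator stuck, Trip relay is out, Upper temperature probe failed}.

6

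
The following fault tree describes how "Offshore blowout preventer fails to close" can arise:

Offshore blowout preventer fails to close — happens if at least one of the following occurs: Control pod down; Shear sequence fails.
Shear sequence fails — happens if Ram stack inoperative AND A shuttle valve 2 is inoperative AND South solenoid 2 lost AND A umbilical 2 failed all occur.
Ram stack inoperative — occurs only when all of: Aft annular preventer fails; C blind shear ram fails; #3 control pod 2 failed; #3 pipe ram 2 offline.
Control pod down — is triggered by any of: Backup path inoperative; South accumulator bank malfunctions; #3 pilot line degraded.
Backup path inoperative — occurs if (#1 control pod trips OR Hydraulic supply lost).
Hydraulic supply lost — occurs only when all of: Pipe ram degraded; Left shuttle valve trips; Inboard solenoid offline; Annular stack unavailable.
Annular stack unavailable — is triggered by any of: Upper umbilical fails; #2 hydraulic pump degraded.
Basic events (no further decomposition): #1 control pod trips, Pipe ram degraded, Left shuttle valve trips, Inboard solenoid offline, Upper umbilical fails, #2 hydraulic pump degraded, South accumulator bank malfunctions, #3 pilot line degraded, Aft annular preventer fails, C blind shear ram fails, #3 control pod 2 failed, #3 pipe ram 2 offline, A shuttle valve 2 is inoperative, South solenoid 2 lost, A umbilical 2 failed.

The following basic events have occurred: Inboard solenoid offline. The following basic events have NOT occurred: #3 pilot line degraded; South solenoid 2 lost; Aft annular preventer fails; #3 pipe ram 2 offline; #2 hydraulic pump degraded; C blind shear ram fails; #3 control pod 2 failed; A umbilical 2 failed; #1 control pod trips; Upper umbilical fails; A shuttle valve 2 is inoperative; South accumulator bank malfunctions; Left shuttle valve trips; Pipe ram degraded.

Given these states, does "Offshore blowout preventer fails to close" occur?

No

Annular stack unavailable [OR]: Upper umbilical fails=not, #2 hydraulic pump degraded=not → no input occurs → does not occur.
Hydraulic supply lost [AND]: Pipe ram degraded=not, Left shuttle valve trips=not, Inboard solenoid offline=occurs, Annular stack unavailable=not → not all inputs occur → does not occur.
Backup path inoperative [OR]: #1 control pod trips=not, Hydraulic supply lost=not → no input occurs → does not occur.
Control pod down [OR]: Backup path inoperative=not, South accumulator bank malfunctions=not, #3 pilot line degraded=not → no input occurs → does not occur.
Ram stack inoperative [AND]: Aft annular preventer fails=not, C blind shear ram fails=not, #3 control pod 2 failed=not, #3 pipe ram 2 offline=not → not all inputs occur → does not occur.
Shear sequence fails [AND]: Ram stack inoperative=not, A shuttle valve 2 is inoperative=not, South solenoid 2 lost=not, A umbilical 2 failed=not → not all inputs occur → does not occur.
Offshore blowout preventer fails to close [OR]: Control pod down=not, Shear sequence fails=not → no input occurs → does not occur.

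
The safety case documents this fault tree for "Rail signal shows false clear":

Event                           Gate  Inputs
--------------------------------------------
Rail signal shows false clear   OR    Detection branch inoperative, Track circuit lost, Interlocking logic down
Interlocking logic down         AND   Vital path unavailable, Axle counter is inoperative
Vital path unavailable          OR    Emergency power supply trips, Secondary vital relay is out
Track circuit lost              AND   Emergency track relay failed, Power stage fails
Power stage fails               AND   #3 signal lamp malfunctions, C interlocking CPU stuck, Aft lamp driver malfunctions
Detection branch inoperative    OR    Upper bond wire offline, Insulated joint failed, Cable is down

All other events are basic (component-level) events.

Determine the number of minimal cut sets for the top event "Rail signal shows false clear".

Detection branch inoperative [OR]: union of children's cut sets → 3 cut set(s).
Power stage fails [AND]: one cut set from each child combined → 1 × 1 × 1 = 1 cut set(s).
Track circuit lost [AND]: one cut set from each child combined → 1 × 1 = 1 cut set(s).
Vital path unavailable [OR]: union of children's cut sets → 2 cut set(s).
Interlocking logic down [AND]: one cut set from each child combined → 2 × 1 = 2 cut set(s).
Rail signal shows false clear [OR]: union of children's cut sets → 6 cut set(s).
Minimal cut sets: {Upper bond wire offline}; {Insulated joint failed}; {Cable is down}; {#3 signal lamp malfunctions, Aft lamp driver malfunctions, C interlocking CPU stuck, Emergency track relay failed}; {Axle counter is inoperative, Emergency power supply trips}; {Axle counter is inoperative, Secondary vital relay is out}.

6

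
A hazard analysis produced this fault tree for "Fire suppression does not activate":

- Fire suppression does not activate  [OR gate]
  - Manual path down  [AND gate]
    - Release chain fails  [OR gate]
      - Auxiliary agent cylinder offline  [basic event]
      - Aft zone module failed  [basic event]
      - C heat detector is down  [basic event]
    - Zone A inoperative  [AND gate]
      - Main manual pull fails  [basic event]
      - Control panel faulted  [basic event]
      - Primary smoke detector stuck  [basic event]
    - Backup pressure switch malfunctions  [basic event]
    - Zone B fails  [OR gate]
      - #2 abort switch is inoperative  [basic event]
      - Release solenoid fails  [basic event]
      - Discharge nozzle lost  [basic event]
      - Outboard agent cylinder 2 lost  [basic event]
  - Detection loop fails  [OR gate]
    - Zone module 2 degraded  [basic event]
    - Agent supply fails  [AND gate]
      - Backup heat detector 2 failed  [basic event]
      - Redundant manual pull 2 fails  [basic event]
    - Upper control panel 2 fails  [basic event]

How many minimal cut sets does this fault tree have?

Release chain fails [OR]: union of children's cut sets → 3 cut set(s).
Zone A inoperative [AND]: one cut set from each child combined → 1 × 1 × 1 = 1 cut set(s).
Zone B fails [OR]: union of children's cut sets → 4 cut set(s).
Manual path down [AND]: one cut set from each child combined → 3 × 1 × 1 × 4 = 12 cut set(s).
Agent supply fails [AND]: one cut set from each child combined → 1 × 1 = 1 cut set(s).
Detection loop fails [OR]: union of children's cut sets → 3 cut set(s).
Fire suppression does not activate [OR]: union of children's cut sets → 15 cut set(s).

15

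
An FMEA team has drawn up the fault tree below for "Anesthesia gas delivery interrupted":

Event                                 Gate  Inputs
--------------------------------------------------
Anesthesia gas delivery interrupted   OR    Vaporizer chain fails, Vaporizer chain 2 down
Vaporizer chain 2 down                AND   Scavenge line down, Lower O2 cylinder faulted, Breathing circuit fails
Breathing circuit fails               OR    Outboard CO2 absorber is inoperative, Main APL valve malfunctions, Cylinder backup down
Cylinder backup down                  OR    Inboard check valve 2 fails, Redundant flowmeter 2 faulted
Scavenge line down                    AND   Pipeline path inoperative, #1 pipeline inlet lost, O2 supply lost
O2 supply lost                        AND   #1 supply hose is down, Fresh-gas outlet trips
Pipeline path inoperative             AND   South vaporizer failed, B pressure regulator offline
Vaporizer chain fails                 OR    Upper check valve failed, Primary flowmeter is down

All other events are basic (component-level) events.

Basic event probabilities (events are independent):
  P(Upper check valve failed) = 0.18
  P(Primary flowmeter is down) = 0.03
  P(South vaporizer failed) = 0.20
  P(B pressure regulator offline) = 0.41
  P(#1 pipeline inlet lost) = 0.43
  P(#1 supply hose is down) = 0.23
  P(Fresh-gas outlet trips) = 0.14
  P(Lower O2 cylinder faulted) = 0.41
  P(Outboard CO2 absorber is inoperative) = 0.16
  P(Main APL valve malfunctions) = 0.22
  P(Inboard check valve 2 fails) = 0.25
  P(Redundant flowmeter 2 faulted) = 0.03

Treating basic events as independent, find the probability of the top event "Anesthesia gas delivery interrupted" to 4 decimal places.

0.2048

P(Vaporizer chain fails) [OR] = 1 − (1−0.18) × (1−0.03) = 0.204600
P(Pipeline path inoperative) [AND] = 0.20 × 0.41 = 0.082000
P(O2 supply lost) [AND] = 0.23 × 0.14 = 0.032200
P(Scavenge line down) [AND] = 0.082000 × 0.43 × 0.032200 = 0.001135
P(Cylinder backup down) [OR] = 1 − (1−0.25) × (1−0.03) = 0.272500
P(Breathing circuit fails) [OR] = 1 − (1−0.16) × (1−0.22) × (1−0.272500) = 0.523342
P(Vaporizer chain 2 down) [AND] = 0.001135 × 0.41 × 0.523342 = 0.000244
P(Anesthesia gas delivery interrupted) [OR] = 1 − (1−0.204600) × (1−0.000244) = 0.204794
Rounded to 4 decimal places: P(Anesthesia gas delivery interrupted) ≈ 0.2048.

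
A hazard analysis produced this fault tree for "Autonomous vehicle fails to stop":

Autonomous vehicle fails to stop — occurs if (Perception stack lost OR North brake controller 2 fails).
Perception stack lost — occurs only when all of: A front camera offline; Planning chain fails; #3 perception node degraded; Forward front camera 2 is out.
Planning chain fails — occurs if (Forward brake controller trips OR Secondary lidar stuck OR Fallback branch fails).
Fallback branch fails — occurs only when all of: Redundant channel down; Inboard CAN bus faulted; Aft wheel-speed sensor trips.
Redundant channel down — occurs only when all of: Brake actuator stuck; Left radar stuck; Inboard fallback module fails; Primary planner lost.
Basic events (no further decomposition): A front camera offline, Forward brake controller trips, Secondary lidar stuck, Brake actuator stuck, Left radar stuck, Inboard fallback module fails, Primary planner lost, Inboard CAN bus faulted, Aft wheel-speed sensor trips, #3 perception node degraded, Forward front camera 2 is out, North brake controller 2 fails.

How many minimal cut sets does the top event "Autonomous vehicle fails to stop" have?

Redundant channel down [AND]: one cut set from each child combined → 1 × 1 × 1 × 1 = 1 cut set(s).
Fallback branch fails [AND]: one cut set from each child combined → 1 × 1 × 1 = 1 cut set(s).
Planning chain fails [OR]: union of children's cut sets → 3 cut set(s).
Perception stack lost [AND]: one cut set from each child combined → 1 × 3 × 1 × 1 = 3 cut set(s).
Autonomous vehicle fails to stop [OR]: union of children's cut sets → 4 cut set(s).
Minimal cut sets: {#3 perception node degraded, A front camera offline, Forward brake controller trips, Forward front camera 2 is out}; {#3 perception node degraded, A front camera offline, Forward front camera 2 is out, Secondary lidar stuck}; {#3 perception node degraded, A front camera offline, Aft wheel-speed sensor trips, Brake actuator stuck, Forward front camera 2 is out, Inboard CAN bus faulted, Inboard fallback module fails, Left radar stuck, Primary planner lost}; {North brake controller 2 fails}.

4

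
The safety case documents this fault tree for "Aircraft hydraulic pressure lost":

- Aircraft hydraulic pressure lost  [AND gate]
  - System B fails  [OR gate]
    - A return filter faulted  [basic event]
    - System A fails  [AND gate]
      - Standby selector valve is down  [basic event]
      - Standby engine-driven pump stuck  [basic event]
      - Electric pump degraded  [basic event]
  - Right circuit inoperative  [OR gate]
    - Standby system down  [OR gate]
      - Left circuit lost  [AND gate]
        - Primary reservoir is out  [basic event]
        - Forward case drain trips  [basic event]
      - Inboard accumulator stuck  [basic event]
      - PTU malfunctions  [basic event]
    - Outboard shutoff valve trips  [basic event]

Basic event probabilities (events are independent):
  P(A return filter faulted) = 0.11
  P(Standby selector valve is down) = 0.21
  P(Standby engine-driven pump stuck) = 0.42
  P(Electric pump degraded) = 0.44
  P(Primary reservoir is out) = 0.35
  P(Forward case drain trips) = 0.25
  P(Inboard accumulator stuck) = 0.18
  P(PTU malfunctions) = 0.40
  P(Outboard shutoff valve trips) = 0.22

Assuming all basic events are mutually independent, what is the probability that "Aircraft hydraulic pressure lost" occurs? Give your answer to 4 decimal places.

0.0939

P(System A fails) [AND] = 0.21 × 0.42 × 0.44 = 0.038808
P(System B fails) [OR] = 1 − (1−0.11) × (1−0.038808) = 0.144539
P(Left circuit lost) [AND] = 0.35 × 0.25 = 0.087500
P(Standby system down) [OR] = 1 − (1−0.087500) × (1−0.18) × (1−0.40) = 0.551050
P(Right circuit inoperative) [OR] = 1 − (1−0.551050) × (1−0.22) = 0.649819
P(Aircraft hydraulic pressure lost) [AND] = 0.144539 × 0.649819 = 0.093924
Rounded to 4 decimal places: P(Aircraft hydraulic pressure lost) ≈ 0.0939.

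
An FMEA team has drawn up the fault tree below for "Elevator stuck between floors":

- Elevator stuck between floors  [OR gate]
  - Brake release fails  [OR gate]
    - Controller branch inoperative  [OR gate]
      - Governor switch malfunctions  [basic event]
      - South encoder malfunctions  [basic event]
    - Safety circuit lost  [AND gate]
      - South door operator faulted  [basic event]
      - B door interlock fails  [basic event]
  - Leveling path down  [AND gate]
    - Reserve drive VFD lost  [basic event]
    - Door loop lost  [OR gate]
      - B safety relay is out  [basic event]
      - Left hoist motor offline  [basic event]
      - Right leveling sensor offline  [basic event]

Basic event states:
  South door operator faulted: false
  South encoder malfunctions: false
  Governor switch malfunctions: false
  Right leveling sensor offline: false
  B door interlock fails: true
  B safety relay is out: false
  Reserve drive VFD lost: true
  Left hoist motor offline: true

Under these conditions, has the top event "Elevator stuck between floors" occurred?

Yes

Controller branch inoperative [OR]: Governor switch malfunctions=not, South encoder malfunctions=not → no input occurs → does not occur.
Safety circuit lost [AND]: South door operator faulted=not, B door interlock fails=occurs → not all inputs occur → does not occur.
Brake release fails [OR]: Controller branch inoperative=not, Safety circuit lost=not → no input occurs → does not occur.
Door loop lost [OR]: B safety relay is out=not, Left hoist motor offline=occurs, Right leveling sensor offline=not → at least one input occurs → occurs.
Leveling path down [AND]: Reserve drive VFD lost=occurs, Door loop lost=occurs → all inputs occur → occurs.
Elevator stuck between floors [OR]: Brake release fails=not, Leveling path down=occurs → at least one input occurs → occurs.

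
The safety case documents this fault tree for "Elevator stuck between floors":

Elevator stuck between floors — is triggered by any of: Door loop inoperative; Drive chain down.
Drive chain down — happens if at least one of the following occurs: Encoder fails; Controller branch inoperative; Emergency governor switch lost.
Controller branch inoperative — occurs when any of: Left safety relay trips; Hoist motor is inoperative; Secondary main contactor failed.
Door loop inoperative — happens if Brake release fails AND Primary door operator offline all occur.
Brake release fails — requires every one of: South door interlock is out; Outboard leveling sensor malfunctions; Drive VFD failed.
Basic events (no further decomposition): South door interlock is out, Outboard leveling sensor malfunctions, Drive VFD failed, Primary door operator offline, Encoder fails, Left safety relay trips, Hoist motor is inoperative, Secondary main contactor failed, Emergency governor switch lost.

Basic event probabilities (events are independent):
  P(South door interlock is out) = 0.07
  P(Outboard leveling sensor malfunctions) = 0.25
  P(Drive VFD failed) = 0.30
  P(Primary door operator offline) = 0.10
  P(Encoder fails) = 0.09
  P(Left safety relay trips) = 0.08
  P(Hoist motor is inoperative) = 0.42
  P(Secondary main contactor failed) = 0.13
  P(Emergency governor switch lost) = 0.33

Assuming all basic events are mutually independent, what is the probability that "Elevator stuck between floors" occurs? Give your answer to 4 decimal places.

P(Brake release fails) [AND] = 0.07 × 0.25 × 0.30 = 0.005250
P(Door loop inoperative) [AND] = 0.005250 × 0.10 = 0.000525
P(Controller branch inoperative) [OR] = 1 − (1−0.08) × (1−0.42) × (1−0.13) = 0.535768
P(Drive chain down) [OR] = 1 − (1−0.09) × (1−0.535768) × (1−0.33) = 0.716958
P(Elevator stuck between floors) [OR] = 1 − (1−0.000525) × (1−0.716958) = 0.717107
Rounded to 4 decimal places: P(Elevator stuck between floors) ≈ 0.7171.

0.7171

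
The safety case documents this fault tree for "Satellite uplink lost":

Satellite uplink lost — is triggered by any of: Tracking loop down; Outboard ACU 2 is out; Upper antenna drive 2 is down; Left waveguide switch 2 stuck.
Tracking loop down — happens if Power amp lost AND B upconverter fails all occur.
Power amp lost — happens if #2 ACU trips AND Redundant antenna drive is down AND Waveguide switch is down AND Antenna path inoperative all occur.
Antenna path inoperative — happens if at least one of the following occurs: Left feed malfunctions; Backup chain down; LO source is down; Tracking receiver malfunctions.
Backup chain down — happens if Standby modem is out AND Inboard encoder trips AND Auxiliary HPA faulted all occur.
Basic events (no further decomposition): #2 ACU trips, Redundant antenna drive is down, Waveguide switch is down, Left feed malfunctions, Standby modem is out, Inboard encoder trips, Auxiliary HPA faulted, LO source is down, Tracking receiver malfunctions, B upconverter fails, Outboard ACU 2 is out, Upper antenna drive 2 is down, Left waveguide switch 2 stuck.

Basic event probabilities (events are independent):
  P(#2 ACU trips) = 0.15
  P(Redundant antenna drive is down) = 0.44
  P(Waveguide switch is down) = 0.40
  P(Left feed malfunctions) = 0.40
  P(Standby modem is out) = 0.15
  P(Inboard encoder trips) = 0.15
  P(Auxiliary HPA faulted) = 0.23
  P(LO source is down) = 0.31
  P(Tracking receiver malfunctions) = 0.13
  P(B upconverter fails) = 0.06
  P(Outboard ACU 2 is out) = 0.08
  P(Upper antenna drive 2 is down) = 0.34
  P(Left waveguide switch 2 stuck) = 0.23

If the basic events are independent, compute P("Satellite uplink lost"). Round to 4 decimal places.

P(Backup chain down) [AND] = 0.15 × 0.15 × 0.23 = 0.005175
P(Antenna path inoperative) [OR] = 1 − (1−0.40) × (1−0.005175) × (1−0.31) × (1−0.13) = 0.641684
P(Power amp lost) [AND] = 0.15 × 0.44 × 0.40 × 0.641684 = 0.016940
P(Tracking loop down) [AND] = 0.016940 × 0.06 = 0.001016
P(Satellite uplink lost) [OR] = 1 − (1−0.001016) × (1−0.08) × (1−0.34) × (1−0.23) = 0.532931
Rounded to 4 decimal places: P(Satellite uplink lost) ≈ 0.5329.

0.5329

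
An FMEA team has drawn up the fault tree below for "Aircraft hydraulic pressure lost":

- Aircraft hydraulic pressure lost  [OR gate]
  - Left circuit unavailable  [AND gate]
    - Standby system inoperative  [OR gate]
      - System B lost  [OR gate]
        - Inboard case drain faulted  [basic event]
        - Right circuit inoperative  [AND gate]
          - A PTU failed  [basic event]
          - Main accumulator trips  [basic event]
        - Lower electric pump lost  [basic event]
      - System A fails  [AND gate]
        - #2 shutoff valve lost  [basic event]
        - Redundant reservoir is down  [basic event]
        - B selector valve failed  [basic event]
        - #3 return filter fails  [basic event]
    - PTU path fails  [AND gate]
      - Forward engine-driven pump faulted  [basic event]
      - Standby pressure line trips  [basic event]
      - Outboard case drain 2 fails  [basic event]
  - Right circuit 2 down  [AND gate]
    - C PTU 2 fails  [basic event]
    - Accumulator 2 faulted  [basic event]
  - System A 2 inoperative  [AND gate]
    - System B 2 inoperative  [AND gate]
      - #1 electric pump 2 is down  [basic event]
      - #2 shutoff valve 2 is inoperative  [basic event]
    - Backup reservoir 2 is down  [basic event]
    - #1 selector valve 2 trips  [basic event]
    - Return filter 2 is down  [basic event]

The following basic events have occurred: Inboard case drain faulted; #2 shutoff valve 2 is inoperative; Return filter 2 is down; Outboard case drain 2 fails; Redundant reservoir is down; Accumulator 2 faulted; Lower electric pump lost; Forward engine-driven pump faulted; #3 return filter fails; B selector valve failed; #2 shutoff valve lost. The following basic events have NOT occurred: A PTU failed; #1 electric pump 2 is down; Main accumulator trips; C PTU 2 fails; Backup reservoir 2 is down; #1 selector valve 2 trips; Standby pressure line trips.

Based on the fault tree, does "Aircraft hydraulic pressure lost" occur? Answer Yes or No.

No

Right circuit inoperative [AND]: A PTU failed=not, Main accumulator trips=not → not all inputs occur → does not occur.
System B lost [OR]: Inboard case drain faulted=occurs, Right circuit inoperative=not, Lower electric pump lost=occurs → at least one input occurs → occurs.
System A fails [AND]: #2 shutoff valve lost=occurs, Redundant reservoir is down=occurs, B selector valve failed=occurs, #3 return filter fails=occurs → all inputs occur → occurs.
Standby system inoperative [OR]: System B lost=occurs, System A fails=occurs → at least one input occurs → occurs.
PTU path fails [AND]: Forward engine-driven pump faulted=occurs, Standby pressure line trips=not, Outboard case drain 2 fails=occurs → not all inputs occur → does not occur.
Left circuit unavailable [AND]: Standby system inoperative=occurs, PTU path fails=not → not all inputs occur → does not occur.
Right circuit 2 down [AND]: C PTU 2 fails=not, Accumulator 2 faulted=occurs → not all inputs occur → does not occur.
System B 2 inoperative [AND]: #1 electric pump 2 is down=not, #2 shutoff valve 2 is inoperative=occurs → not all inputs occur → does not occur.
System A 2 inoperative [AND]: System B 2 inoperative=not, Backup reservoir 2 is down=not, #1 selector valve 2 trips=not, Return filter 2 is down=occurs → not all inputs occur → does not occur.
Aircraft hydraulic pressure lost [OR]: Left circuit unavailable=not, Right circuit 2 down=not, System A 2 inoperative=not → no input occurs → does not occur.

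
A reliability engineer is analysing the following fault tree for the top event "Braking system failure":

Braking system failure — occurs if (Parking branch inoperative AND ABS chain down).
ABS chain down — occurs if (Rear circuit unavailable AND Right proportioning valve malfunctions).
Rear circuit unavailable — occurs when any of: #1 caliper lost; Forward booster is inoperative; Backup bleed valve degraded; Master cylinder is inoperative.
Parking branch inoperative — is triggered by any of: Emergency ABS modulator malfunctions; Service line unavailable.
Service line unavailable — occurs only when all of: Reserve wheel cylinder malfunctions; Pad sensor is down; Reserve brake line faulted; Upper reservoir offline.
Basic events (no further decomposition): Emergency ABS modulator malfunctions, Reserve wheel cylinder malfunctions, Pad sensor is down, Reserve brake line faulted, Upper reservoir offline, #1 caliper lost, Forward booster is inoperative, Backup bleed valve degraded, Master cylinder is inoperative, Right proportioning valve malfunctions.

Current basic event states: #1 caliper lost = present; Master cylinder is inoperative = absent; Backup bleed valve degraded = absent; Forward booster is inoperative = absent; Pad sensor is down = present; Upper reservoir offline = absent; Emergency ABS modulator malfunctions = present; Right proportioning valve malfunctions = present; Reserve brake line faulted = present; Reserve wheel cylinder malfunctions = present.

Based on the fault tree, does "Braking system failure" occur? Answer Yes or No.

Service line unavailable [AND]: Reserve wheel cylinder malfunctions=occurs, Pad sensor is down=occurs, Reserve brake line faulted=occurs, Upper reservoir offline=not → not all inputs occur → does not occur.
Parking branch inoperative [OR]: Emergency ABS modulator malfunctions=occurs, Service line unavailable=not → at least one input occurs → occurs.
Rear circuit unavailable [OR]: #1 caliper lost=occurs, Forward booster is inoperative=not, Backup bleed valve degraded=not, Master cylinder is inoperative=not → at least one input occurs → occurs.
ABS chain down [AND]: Rear circuit unavailable=occurs, Right proportioning valve malfunctions=occurs → all inputs occur → occurs.
Braking system failure [AND]: Parking branch inoperative=occurs, ABS chain down=occurs → all inputs occur → occurs.

Yes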